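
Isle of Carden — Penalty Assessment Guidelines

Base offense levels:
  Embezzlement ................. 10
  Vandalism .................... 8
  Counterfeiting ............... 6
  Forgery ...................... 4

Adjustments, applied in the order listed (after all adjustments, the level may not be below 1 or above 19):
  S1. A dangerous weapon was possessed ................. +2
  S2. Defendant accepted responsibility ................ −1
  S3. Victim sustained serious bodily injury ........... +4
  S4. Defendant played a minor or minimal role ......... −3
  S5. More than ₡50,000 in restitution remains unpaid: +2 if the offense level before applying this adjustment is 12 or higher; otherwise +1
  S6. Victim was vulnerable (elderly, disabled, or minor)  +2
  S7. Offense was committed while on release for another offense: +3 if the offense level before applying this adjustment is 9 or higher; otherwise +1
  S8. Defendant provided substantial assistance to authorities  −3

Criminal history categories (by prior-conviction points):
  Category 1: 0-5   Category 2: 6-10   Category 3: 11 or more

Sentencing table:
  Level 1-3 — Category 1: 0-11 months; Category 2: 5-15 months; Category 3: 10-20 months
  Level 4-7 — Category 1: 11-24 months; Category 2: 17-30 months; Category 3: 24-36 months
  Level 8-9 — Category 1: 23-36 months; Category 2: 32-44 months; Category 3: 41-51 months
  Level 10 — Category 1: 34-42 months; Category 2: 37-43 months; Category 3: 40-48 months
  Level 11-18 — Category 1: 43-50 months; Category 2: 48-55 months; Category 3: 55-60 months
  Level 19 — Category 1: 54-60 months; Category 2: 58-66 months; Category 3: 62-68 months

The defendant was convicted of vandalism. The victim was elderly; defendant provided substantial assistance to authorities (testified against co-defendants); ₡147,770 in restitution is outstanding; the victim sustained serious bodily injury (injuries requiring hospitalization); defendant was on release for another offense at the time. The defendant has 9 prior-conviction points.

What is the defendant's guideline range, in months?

Base offense level for vandalism: 8.
S1 does not apply.
S3 applies: 8 + 4 = 12.
S5 applies (level before this adjustment is 12 ≥ 12, so +2): 12 + 2 = 14.
S6 applies: 14 + 2 = 16.
S7 applies (level before this adjustment is 16 ≥ 9, so +3): 16 + 3 = 19.
S8 applies: 19 − 3 = 16.
Final offense level: 16.
Criminal history: 9 prior points → Category 2 (6-10).
Level 16 falls in the 11-18 band.
Grid: Level 11-18 × Category 2 = 48-55 months.

48-55 months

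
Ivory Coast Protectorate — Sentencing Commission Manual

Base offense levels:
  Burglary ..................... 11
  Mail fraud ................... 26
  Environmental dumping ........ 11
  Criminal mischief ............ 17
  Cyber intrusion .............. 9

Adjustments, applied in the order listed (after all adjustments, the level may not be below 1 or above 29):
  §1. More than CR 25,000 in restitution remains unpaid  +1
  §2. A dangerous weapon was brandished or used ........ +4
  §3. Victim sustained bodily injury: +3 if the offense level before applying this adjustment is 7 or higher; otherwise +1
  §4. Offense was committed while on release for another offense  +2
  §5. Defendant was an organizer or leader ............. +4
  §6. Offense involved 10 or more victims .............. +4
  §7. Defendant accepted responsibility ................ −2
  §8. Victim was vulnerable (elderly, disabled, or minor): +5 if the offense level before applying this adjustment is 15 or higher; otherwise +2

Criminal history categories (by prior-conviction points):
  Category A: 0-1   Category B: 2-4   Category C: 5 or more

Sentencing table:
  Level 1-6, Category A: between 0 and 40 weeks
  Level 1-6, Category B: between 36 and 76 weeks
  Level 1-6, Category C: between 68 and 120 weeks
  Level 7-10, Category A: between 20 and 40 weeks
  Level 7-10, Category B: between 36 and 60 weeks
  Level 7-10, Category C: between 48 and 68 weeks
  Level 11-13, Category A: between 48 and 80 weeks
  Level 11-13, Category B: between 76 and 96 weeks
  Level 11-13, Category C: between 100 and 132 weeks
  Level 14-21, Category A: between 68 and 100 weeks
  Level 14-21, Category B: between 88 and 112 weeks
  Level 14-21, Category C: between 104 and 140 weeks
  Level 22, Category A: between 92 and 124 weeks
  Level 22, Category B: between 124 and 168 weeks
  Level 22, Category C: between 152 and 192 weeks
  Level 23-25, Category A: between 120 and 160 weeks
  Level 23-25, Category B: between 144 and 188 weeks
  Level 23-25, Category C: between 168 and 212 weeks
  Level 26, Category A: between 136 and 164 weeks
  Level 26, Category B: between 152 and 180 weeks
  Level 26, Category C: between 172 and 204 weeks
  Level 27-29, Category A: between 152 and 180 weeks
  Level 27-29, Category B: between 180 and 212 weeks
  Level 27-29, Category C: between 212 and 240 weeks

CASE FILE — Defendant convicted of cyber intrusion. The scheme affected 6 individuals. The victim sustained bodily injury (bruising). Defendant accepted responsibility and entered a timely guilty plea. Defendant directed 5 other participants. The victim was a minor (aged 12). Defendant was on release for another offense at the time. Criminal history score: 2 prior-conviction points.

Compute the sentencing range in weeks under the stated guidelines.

Base offense level for cyber intrusion: 9.
§3 applies (level before this adjustment is 9 ≥ 7, so +3): 9 + 3 = 12.
§4 applies: 12 + 2 = 14.
§5 applies: 14 + 4 = 18.
§7 applies: 18 − 2 = 16.
§8 applies (level before this adjustment is 16 ≥ 15, so +5): 16 + 5 = 21.
Final offense level: 21.
Criminal history: 2 prior points → Category B (2-4).
Level 21 falls in the 14-21 band.
Grid: Level 14-21 × Category B = 88-112 weeks.

88-112 weeks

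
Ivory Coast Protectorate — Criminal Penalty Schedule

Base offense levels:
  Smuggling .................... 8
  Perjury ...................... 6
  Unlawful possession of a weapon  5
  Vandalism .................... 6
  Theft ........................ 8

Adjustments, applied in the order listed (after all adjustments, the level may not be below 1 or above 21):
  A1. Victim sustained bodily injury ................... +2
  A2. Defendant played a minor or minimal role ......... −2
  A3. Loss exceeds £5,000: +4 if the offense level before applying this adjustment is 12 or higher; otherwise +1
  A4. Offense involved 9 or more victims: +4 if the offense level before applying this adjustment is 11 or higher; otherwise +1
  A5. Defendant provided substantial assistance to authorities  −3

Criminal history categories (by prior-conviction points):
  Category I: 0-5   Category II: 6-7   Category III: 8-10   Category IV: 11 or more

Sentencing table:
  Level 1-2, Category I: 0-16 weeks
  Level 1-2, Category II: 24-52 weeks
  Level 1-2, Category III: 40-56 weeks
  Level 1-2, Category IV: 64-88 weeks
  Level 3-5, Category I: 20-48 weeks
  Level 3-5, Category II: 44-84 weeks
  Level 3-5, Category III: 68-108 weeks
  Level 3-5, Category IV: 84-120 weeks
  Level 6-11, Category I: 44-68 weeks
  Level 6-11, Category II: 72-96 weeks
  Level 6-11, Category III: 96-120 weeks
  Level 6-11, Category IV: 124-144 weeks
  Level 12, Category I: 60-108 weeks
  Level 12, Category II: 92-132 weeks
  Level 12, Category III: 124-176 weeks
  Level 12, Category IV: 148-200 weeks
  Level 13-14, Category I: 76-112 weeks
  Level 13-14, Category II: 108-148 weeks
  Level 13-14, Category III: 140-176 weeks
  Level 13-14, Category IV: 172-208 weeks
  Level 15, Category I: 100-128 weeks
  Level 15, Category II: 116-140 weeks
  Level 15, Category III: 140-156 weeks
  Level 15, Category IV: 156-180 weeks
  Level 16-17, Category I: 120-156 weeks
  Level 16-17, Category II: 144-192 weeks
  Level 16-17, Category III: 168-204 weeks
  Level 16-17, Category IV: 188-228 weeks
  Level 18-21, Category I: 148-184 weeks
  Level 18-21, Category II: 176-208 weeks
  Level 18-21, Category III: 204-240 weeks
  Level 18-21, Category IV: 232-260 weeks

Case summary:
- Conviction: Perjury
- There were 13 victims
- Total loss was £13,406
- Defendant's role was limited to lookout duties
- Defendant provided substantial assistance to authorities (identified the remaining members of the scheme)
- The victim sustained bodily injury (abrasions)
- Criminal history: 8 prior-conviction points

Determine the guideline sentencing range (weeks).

Base offense level for perjury: 6.
A1 applies: 6 + 2 = 8.
A2 applies: 8 − 2 = 6.
A3 applies (level before this adjustment is 6 < 12, so +1): 6 + 1 = 7.
A4 applies (level before this adjustment is 7 < 11, so +1): 7 + 1 = 8.
A5 applies: 8 − 3 = 5.
Final offense level: 5.
Criminal history: 8 prior points → Category III (8-10).
Level 5 falls in the 3-5 band.
Grid: Level 3-5 × Category III = 68-108 weeks.

68-108 weeks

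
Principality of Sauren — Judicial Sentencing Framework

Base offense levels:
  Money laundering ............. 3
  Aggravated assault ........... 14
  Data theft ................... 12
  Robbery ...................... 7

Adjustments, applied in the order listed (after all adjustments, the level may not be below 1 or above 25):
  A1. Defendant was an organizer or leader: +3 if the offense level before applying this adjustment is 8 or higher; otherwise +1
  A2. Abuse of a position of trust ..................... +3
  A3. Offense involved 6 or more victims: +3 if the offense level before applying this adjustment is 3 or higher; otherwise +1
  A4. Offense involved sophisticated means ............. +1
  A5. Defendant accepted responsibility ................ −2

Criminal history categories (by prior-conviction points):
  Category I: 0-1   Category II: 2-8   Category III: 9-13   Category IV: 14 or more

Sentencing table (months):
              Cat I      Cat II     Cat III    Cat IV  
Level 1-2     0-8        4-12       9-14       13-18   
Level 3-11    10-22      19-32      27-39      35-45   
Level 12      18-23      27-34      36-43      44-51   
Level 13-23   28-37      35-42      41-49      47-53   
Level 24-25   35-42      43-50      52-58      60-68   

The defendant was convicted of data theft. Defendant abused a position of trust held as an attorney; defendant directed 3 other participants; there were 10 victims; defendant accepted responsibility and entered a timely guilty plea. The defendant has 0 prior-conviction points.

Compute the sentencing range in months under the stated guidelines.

28-37 months

Base offense level for data theft: 12.
A1 applies (level before this adjustment is 12 ≥ 8, so +3): 12 + 3 = 15.
A2 applies: 15 + 3 = 18.
A3 applies (level before this adjustment is 18 ≥ 3, so +3): 18 + 3 = 21.
A5 applies: 21 − 2 = 19.
Final offense level: 19.
Criminal history: 0 prior points → Category I (0-1).
Level 19 falls in the 13-23 band.
Grid: Level 13-23 × Category I = 28-37 months.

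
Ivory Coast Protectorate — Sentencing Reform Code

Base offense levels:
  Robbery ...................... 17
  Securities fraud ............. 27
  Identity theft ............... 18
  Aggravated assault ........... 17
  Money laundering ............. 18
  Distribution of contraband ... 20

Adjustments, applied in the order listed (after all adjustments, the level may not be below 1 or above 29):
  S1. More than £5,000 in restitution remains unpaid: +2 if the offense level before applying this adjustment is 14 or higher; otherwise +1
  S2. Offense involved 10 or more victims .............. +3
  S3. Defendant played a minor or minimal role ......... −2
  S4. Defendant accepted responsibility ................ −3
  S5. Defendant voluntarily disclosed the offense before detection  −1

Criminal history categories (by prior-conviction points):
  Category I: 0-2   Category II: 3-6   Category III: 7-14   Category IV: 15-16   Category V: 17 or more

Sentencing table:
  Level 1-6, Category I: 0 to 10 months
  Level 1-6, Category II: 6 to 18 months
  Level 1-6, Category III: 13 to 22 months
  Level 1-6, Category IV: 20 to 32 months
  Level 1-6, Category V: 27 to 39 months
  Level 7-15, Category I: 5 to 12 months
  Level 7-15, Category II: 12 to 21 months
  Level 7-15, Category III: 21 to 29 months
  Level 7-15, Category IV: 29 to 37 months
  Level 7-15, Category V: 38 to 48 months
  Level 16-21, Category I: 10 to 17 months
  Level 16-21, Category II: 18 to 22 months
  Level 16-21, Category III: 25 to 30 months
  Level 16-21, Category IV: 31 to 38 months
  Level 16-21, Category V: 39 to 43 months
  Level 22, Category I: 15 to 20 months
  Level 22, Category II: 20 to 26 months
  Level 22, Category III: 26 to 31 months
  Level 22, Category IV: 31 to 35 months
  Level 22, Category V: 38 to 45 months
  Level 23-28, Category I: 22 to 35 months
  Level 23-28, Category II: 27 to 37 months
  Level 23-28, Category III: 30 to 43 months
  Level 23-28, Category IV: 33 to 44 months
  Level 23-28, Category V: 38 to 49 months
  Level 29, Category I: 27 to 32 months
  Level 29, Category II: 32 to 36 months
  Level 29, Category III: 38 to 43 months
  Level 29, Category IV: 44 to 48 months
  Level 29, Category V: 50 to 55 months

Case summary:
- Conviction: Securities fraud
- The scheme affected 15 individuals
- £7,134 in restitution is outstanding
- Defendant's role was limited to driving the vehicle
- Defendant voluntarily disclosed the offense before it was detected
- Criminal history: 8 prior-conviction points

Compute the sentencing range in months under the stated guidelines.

38-43 months

Base offense level for securities fraud: 27.
S1 applies (level before this adjustment is 27 ≥ 14, so +2): 27 + 2 = 29.
S2 applies: 29 + 3 = 32.
S3 applies: 32 − 2 = 30.
S4 does not apply.
S5 applies: 30 − 1 = 29.
Final offense level: 29.
Criminal history: 8 prior points → Category III (7-14).
Level 29 falls in the 29 band.
Grid: Level 29 × Category III = 38-43 months.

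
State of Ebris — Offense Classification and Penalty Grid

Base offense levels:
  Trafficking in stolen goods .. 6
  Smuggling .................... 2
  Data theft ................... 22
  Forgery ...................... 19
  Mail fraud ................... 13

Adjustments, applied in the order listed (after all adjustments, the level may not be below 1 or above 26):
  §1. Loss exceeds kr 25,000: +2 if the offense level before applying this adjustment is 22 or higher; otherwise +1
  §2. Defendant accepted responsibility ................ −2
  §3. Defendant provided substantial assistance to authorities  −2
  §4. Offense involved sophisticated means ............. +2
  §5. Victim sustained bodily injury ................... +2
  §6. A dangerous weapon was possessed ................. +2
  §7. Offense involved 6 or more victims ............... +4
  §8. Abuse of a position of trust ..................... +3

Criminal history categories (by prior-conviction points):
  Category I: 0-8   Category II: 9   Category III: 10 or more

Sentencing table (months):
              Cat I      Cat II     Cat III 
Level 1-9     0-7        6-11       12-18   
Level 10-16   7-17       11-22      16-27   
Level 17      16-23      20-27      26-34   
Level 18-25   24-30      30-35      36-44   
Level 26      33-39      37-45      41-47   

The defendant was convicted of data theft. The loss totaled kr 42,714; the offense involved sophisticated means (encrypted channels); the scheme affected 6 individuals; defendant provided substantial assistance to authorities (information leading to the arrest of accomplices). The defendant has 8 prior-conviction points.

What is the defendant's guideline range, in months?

33-39 months

Base offense level for data theft: 22.
§1 applies (level before this adjustment is 22 ≥ 22, so +2): 22 + 2 = 24.
§2 does not apply.
§3 applies: 24 − 2 = 22.
§4 applies: 22 + 2 = 24.
§5 does not apply.
§6 does not apply.
§7 applies: 24 + 4 = 28.
Level 28 exceeds the maximum of 26; capped at 26.
Final offense level: 26.
Criminal history: 8 prior points → Category I (0-8).
Level 26 falls in the 26 band.
Grid: Level 26 × Category I = 33-39 months.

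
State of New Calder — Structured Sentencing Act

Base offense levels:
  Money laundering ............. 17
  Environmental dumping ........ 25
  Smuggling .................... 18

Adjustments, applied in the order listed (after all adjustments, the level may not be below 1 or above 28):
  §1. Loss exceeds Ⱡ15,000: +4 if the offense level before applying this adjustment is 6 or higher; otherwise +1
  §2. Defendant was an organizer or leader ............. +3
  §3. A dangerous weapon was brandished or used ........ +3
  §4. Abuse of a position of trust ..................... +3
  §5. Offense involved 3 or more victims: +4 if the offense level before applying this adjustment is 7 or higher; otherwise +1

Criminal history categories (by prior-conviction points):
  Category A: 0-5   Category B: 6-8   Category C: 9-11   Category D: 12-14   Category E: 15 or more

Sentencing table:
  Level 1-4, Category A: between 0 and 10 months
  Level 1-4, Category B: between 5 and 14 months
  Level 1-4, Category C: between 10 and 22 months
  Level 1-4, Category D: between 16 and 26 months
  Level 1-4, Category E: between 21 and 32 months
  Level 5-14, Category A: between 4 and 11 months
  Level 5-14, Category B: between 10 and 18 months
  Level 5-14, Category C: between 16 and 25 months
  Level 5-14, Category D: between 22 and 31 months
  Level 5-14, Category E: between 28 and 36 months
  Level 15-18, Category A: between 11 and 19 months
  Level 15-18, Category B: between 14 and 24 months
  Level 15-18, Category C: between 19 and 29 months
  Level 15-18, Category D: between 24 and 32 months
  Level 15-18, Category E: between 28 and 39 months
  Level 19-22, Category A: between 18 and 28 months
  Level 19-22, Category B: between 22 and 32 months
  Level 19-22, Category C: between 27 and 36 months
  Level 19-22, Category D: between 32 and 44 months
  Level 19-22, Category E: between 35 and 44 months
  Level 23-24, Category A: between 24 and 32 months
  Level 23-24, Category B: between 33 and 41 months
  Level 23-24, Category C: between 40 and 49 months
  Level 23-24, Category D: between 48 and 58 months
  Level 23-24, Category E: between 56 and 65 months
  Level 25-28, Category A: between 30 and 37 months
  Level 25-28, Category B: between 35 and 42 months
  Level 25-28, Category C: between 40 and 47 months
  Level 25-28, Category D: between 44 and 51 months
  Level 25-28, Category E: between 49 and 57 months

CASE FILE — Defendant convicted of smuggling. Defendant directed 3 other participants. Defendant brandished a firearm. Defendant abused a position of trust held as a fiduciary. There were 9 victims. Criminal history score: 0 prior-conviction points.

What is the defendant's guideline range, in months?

30-37 months

Base offense level for smuggling: 18.
§2 applies: 18 + 3 = 21.
§3 applies: 21 + 3 = 24.
§4 applies: 24 + 3 = 27.
§5 applies (level before this adjustment is 27 ≥ 7, so +4): 27 + 4 = 31.
Level 31 exceeds the maximum of 28; capped at 28.
Final offense level: 28.
Criminal history: 0 prior points → Category A (0-5).
Level 28 falls in the 25-28 band.
Grid: Level 25-28 × Category A = 30-37 months.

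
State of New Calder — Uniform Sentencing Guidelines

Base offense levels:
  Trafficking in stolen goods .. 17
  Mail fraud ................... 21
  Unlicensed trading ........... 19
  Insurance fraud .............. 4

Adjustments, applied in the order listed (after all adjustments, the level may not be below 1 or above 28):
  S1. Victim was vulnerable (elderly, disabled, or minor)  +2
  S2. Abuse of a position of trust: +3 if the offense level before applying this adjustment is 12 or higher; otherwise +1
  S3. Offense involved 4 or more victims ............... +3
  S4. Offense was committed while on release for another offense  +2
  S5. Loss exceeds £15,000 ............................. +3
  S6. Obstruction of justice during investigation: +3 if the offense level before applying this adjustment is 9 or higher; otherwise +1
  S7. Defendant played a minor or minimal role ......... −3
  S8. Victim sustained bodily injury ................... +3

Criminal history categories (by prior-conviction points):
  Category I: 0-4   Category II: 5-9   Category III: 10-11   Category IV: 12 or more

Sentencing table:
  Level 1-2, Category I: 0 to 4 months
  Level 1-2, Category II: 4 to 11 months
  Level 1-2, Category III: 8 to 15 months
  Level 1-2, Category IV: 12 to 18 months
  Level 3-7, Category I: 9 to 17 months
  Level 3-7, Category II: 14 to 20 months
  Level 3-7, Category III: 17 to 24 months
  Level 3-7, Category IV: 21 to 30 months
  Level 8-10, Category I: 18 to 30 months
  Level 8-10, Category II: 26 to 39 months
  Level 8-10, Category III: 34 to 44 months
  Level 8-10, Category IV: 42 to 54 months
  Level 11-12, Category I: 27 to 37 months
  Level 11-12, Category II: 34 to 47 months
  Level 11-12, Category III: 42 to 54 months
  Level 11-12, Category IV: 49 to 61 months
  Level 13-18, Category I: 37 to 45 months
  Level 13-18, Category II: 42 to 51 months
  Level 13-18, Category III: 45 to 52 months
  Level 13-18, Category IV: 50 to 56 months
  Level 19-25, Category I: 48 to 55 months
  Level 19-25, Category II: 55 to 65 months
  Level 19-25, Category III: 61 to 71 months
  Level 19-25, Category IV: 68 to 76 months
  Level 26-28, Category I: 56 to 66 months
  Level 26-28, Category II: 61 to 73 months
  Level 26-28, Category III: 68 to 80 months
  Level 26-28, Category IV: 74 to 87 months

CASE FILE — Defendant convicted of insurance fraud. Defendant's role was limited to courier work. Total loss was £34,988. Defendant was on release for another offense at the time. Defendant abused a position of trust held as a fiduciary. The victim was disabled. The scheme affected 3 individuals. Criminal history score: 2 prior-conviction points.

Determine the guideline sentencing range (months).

Base offense level for insurance fraud: 4.
S1 applies: 4 + 2 = 6.
S2 applies (level before this adjustment is 6 < 12, so +1): 6 + 1 = 7.
S4 applies: 7 + 2 = 9.
S5 applies: 9 + 3 = 12.
S6 does not apply.
S7 applies: 12 − 3 = 9.
Final offense level: 9.
Criminal history: 2 prior points → Category I (0-4).
Level 9 falls in the 8-10 band.
Grid: Level 8-10 × Category I = 18-30 months.

18-30 months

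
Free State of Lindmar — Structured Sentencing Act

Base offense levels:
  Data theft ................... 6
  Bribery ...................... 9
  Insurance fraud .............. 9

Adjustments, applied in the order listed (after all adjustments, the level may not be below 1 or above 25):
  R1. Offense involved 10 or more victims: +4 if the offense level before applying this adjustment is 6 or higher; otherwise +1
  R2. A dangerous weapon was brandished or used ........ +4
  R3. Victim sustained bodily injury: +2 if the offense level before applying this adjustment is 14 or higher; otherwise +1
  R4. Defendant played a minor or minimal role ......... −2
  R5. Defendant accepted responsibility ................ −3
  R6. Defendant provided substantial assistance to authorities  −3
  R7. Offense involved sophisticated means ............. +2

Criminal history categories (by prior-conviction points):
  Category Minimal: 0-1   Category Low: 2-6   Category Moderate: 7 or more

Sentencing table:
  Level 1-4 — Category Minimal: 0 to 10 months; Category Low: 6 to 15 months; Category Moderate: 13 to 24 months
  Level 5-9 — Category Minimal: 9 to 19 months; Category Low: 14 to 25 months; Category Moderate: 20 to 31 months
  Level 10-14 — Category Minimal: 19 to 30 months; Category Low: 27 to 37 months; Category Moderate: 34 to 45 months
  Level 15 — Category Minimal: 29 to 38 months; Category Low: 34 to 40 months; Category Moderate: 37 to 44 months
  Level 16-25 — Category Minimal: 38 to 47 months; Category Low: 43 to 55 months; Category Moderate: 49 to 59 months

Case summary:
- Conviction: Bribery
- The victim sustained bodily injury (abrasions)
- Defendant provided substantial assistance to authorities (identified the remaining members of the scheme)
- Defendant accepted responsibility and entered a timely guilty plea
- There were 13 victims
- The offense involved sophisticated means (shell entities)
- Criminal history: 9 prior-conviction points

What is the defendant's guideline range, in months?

34-45 months

Base offense level for bribery: 9.
R1 applies (level before this adjustment is 9 ≥ 6, so +4): 9 + 4 = 13.
R2 does not apply.
R3 applies (level before this adjustment is 13 < 14, so +1): 13 + 1 = 14.
R5 applies: 14 − 3 = 11.
R6 applies: 11 − 3 = 8.
R7 applies: 8 + 2 = 10.
Final offense level: 10.
Criminal history: 9 prior points → Category Moderate (7+).
Level 10 falls in the 10-14 band.
Grid: Level 10-14 × Category Moderate = 34-45 months.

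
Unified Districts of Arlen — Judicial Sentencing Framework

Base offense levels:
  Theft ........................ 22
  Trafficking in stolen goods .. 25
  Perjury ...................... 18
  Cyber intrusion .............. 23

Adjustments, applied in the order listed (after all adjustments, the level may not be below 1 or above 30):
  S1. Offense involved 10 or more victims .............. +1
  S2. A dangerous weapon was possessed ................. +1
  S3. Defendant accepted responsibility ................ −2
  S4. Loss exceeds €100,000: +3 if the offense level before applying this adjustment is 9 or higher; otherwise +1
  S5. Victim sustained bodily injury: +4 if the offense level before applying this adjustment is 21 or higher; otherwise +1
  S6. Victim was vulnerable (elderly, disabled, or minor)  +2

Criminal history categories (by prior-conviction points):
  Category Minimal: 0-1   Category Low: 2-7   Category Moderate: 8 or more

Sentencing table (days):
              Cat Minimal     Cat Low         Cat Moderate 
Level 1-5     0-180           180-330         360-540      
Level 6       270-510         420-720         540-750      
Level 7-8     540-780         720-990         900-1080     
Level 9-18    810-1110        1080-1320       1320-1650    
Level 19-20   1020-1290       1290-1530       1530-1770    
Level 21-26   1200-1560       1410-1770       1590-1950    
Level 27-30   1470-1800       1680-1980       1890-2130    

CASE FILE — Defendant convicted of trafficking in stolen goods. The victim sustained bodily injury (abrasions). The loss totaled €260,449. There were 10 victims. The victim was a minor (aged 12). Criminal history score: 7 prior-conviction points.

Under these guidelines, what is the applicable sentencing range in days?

Base offense level for trafficking in stolen goods: 25.
S1 applies: 25 + 1 = 26.
S4 applies (level before this adjustment is 26 ≥ 9, so +3): 26 + 3 = 29.
S5 applies (level before this adjustment is 29 ≥ 21, so +4): 29 + 4 = 33.
S6 applies: 33 + 2 = 35.
Level 35 exceeds the maximum of 30; capped at 30.
Final offense level: 30.
Criminal history: 7 prior points → Category Low (2-7).
Level 30 falls in the 27-30 band.
Grid: Level 27-30 × Category Low = 1680-1980 days.

1680-1980 days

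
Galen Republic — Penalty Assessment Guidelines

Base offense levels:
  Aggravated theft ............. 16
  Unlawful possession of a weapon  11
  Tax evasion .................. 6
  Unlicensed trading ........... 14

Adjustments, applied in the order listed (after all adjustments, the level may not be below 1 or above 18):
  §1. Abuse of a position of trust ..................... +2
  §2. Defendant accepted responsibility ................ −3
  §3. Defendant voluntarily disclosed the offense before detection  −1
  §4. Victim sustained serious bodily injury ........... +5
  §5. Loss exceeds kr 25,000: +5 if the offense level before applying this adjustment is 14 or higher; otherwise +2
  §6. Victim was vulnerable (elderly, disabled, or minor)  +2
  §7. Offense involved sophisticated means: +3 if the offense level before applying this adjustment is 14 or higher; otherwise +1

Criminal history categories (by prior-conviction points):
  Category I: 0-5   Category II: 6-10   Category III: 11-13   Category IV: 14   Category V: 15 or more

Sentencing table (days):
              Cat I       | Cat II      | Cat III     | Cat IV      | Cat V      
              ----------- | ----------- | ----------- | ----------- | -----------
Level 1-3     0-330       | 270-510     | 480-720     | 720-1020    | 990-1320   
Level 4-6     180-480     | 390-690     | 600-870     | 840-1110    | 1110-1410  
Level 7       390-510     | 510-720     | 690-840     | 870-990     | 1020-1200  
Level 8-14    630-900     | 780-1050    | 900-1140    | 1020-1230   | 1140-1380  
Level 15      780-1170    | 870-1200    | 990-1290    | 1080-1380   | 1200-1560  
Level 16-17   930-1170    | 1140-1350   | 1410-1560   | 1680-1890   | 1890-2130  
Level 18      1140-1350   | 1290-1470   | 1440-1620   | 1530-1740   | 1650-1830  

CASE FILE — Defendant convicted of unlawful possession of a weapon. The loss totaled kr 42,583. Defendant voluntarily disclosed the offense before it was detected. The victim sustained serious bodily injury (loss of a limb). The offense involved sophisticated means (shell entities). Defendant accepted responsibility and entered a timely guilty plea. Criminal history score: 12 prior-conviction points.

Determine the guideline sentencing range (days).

1410-1560 days

Base offense level for unlawful possession of a weapon: 11.
§1 does not apply.
§2 applies: 11 − 3 = 8.
§3 applies: 8 − 1 = 7.
§4 applies: 7 + 5 = 12.
§5 applies (level before this adjustment is 12 < 14, so +2): 12 + 2 = 14.
§7 applies (level before this adjustment is 14 ≥ 14, so +3): 14 + 3 = 17.
Final offense level: 17.
Criminal history: 12 prior points → Category III (11-13).
Level 17 falls in the 16-17 band.
Grid: Level 16-17 × Category III = 1410-1560 days.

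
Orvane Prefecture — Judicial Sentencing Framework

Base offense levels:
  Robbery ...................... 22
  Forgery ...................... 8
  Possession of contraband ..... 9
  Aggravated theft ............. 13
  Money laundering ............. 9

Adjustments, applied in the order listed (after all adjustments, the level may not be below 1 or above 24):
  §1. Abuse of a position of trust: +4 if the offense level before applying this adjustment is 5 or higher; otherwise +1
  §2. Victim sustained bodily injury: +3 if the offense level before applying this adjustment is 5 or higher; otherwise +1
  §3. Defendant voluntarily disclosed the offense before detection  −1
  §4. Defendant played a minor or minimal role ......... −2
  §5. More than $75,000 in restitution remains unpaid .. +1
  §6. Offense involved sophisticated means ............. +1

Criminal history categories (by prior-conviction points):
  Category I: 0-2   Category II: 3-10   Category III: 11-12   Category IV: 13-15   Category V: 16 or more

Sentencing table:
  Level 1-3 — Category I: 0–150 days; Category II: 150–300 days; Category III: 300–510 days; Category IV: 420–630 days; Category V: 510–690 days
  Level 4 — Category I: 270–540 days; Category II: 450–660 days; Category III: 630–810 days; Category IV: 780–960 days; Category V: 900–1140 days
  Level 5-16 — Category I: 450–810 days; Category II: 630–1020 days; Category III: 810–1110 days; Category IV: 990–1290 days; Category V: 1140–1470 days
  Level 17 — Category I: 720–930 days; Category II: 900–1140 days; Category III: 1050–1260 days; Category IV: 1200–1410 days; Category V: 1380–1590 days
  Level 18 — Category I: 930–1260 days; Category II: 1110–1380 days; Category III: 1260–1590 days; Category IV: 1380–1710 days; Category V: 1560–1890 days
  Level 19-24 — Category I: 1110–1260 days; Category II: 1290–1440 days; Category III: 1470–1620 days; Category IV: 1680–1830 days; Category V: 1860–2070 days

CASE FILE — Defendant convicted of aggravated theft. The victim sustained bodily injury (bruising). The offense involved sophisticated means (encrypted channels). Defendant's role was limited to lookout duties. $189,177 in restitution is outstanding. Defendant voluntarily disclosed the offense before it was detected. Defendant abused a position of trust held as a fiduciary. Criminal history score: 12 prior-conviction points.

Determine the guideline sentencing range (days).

1470-1620 days

Base offense level for aggravated theft: 13.
§1 applies (level before this adjustment is 13 ≥ 5, so +4): 13 + 4 = 17.
§2 applies (level before this adjustment is 17 ≥ 5, so +3): 17 + 3 = 20.
§3 applies: 20 − 1 = 19.
§4 applies: 19 − 2 = 17.
§5 applies: 17 + 1 = 18.
§6 applies: 18 + 1 = 19.
Final offense level: 19.
Criminal history: 12 prior points → Category III (11-12).
Level 19 falls in the 19-24 band.
Grid: Level 19-24 × Category III = 1470-1620 days.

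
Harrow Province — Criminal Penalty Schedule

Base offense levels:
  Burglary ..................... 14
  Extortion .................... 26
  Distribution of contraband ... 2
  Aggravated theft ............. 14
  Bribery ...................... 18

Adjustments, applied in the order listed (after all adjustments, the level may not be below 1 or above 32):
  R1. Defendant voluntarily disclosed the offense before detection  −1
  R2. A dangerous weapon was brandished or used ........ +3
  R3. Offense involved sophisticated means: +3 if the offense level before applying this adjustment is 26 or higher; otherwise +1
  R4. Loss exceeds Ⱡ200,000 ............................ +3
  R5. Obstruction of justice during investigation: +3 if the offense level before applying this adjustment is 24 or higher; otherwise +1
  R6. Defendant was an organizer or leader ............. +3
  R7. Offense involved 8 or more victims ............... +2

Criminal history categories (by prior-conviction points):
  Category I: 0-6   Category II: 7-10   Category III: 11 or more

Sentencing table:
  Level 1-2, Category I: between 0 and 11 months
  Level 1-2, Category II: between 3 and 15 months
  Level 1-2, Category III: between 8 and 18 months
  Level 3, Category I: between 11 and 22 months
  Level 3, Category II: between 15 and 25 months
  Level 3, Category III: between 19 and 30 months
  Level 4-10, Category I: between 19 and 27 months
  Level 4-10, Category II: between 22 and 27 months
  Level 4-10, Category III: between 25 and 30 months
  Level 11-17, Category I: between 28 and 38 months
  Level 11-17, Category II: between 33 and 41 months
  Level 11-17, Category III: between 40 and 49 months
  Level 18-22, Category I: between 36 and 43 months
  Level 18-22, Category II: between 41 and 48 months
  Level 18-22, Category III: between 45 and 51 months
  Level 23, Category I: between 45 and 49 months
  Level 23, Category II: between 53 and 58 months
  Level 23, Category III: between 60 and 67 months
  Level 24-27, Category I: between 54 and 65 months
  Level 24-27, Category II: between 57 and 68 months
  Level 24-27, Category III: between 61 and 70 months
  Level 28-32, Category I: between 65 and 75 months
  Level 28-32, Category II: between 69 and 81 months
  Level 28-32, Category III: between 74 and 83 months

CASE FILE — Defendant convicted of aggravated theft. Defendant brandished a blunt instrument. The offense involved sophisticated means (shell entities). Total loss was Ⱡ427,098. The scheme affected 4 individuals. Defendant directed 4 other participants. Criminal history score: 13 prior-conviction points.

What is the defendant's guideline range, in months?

61-70 months

Base offense level for aggravated theft: 14.
R2 applies: 14 + 3 = 17.
R3 applies (level before this adjustment is 17 < 26, so +1): 17 + 1 = 18.
R4 applies: 18 + 3 = 21.
R5 does not apply.
R6 applies: 21 + 3 = 24.
Final offense level: 24.
Criminal history: 13 prior points → Category III (11+).
Level 24 falls in the 24-27 band.
Grid: Level 24-27 × Category III = 61-70 months.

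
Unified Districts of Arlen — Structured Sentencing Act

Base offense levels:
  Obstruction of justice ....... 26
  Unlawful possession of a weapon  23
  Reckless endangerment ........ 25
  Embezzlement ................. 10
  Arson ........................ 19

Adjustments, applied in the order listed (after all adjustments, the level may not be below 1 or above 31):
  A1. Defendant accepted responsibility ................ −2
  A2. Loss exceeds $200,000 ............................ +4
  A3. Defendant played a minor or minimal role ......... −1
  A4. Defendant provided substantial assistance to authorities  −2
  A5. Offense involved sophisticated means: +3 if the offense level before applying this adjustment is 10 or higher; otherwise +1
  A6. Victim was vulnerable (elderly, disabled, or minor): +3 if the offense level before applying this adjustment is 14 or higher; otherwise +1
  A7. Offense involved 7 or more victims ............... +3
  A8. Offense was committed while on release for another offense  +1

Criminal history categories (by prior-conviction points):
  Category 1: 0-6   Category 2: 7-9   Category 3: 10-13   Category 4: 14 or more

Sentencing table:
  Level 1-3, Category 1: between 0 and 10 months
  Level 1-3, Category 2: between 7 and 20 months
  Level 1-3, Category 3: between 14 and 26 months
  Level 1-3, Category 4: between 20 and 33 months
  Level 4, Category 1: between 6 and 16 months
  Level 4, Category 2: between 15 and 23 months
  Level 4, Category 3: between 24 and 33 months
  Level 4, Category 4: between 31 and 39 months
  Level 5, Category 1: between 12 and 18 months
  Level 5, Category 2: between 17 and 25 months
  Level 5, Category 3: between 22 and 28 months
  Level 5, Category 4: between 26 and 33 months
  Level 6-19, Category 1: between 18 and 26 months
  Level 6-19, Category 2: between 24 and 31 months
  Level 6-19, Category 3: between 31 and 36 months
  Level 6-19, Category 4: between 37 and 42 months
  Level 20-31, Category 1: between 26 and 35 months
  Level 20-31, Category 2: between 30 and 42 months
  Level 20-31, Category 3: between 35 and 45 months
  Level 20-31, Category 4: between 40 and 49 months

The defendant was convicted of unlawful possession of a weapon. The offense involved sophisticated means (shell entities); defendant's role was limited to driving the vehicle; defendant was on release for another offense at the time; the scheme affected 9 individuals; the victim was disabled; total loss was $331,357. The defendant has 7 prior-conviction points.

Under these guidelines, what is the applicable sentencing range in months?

30-42 months

Base offense level for unlawful possession of a weapon: 23.
A1 does not apply.
A2 applies: 23 + 4 = 27.
A3 applies: 27 − 1 = 26.
A4 does not apply.
A5 applies (level before this adjustment is 26 ≥ 10, so +3): 26 + 3 = 29.
A6 applies (level before this adjustment is 29 ≥ 14, so +3): 29 + 3 = 32.
A7 applies: 32 + 3 = 35.
A8 applies: 35 + 1 = 36.
Level 36 exceeds the maximum of 31; capped at 31.
Final offense level: 31.
Criminal history: 7 prior points → Category 2 (7-9).
Level 31 falls in the 20-31 band.
Grid: Level 20-31 × Category 2 = 30-42 months.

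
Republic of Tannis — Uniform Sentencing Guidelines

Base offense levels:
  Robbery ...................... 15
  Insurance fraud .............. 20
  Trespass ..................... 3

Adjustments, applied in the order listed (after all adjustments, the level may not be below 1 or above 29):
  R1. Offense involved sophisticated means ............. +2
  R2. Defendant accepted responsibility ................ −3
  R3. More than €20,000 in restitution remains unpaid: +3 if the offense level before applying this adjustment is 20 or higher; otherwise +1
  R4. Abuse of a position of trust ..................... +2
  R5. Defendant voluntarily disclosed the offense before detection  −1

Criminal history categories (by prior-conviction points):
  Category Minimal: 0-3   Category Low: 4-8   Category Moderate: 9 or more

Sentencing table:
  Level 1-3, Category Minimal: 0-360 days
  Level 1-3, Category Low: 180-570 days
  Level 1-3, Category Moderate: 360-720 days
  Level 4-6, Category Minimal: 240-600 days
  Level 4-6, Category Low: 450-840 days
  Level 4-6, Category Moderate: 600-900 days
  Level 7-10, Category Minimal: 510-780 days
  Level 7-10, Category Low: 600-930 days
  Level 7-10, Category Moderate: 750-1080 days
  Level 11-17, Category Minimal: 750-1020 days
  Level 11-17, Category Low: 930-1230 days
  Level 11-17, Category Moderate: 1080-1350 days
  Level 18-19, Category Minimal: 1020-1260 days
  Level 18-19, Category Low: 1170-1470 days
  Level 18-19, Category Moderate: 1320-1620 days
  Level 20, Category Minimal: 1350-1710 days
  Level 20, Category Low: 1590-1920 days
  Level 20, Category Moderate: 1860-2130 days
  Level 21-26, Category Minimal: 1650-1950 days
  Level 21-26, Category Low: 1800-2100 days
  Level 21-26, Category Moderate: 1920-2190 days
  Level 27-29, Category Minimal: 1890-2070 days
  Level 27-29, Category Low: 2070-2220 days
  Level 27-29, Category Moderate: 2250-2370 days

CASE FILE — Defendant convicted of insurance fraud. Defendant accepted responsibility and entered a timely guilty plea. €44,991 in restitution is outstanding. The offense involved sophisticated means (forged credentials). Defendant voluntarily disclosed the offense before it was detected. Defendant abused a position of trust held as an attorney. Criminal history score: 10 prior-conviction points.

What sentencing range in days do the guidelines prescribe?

1920-2190 days

Base offense level for insurance fraud: 20.
R1 applies: 20 + 2 = 22.
R2 applies: 22 − 3 = 19.
R3 applies (level before this adjustment is 19 < 20, so +1): 19 + 1 = 20.
R4 applies: 20 + 2 = 22.
R5 applies: 22 − 1 = 21.
Final offense level: 21.
Criminal history: 10 prior points → Category Moderate (9+).
Level 21 falls in the 21-26 band.
Grid: Level 21-26 × Category Moderate = 1920-2190 days.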